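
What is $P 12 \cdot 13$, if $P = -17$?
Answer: $-2652$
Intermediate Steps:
$P 12 \cdot 13 = \left(-17\right) 12 \cdot 13 = \left(-204\right) 13 = -2652$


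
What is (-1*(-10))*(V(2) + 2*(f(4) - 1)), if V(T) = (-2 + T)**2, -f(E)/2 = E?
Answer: -180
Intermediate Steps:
f(E) = -2*E
(-1*(-10))*(V(2) + 2*(f(4) - 1)) = (-1*(-10))*((-2 + 2)**2 + 2*(-2*4 - 1)) = 10*(0**2 + 2*(-8 - 1)) = 10*(0 + 2*(-9)) = 10*(0 - 18) = 10*(-18) = -180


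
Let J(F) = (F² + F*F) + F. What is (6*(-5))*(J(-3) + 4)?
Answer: -570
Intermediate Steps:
J(F) = F + 2*F² (J(F) = (F² + F²) + F = 2*F² + F = F + 2*F²)
(6*(-5))*(J(-3) + 4) = (6*(-5))*(-3*(1 + 2*(-3)) + 4) = -30*(-3*(1 - 6) + 4) = -30*(-3*(-5) + 4) = -30*(15 + 4) = -30*19 = -570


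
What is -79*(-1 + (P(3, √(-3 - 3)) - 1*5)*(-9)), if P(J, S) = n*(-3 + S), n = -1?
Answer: -1343 - 711*I*√6 ≈ -1343.0 - 1741.6*I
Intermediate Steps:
P(J, S) = 3 - S (P(J, S) = -(-3 + S) = 3 - S)
-79*(-1 + (P(3, √(-3 - 3)) - 1*5)*(-9)) = -79*(-1 + ((3 - √(-3 - 3)) - 1*5)*(-9)) = -79*(-1 + ((3 - √(-6)) - 5)*(-9)) = -79*(-1 + ((3 - I*√6) - 5)*(-9)) = -79*(-1 + (-2 - I*√6)*(-9)) = -79*(-1 + (18 + 9*I*√6)) = -79*(17 + 9*I*√6) = -1343 - 711*I*√6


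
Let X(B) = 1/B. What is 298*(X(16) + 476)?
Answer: 1134933/8 ≈ 1.4187e+5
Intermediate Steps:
298*(X(16) + 476) = 298*(1/16 + 476) = 298*(7617/16) = 1134933/8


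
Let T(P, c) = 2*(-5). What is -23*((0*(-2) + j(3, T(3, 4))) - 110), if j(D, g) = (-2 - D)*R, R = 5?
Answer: 3105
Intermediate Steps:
T(P, c) = -10
j(D, g) = -10 - 5*D (j(D, g) = (-2 - D)*5 = -10 - 5*D)
-23*((0*(-2) + j(3, T(3, 4))) - 110) = -23*((0*(-2) + (-10 - 5*3)) - 110) = -23*((0 + (-10 - 15)) - 110) = -23*((0 - 25) - 110) = -23*(-25 - 110) = -23*(-135) = 3105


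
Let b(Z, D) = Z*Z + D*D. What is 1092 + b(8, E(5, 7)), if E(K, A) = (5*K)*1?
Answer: 1781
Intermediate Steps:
E(K, A) = 5*K
b(Z, D) = D**2 + Z**2 (b(Z, D) = Z**2 + D**2 = D**2 + Z**2)
1092 + b(8, E(5, 7)) = 1092 + ((5*5)**2 + 8**2) = 1092 + (25**2 + 64) = 1092 + (625 + 64) = 1092 + 689 = 1781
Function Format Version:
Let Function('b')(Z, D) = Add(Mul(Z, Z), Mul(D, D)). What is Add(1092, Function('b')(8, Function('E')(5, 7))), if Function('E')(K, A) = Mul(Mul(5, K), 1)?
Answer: 1781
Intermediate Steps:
Function('E')(K, A) = Mul(5, K)
Function('b')(Z, D) = Add(Pow(D, 2), Pow(Z, 2)) (Function('b')(Z, D) = Add(Pow(Z, 2), Pow(D, 2)) = Add(Pow(D, 2), Pow(Z, 2)))
Add(1092, Function('b')(8, Function('E')(5, 7))) = Add(1092, Add(Pow(Mul(5, 5), 2), Pow(8, 2))) = Add(1092, Add(Pow(25, 2), 64)) = Add(1092, Add(625, 64)) = Add(1092, 689) = 1781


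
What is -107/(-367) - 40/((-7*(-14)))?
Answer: -2097/17983 ≈ -0.11661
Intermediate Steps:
-107/(-367) - 40/((-7*(-14))) = -107*(-1/367) - 40/98 = 107/367 - 40*1/98 = 107/367 - 20/49 = -2097/17983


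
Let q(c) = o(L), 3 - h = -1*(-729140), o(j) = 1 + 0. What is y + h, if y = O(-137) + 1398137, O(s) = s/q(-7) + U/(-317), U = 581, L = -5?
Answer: 212028990/317 ≈ 6.6886e+5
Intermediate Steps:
o(j) = 1
h = -729137 (h = 3 - (-1)*(-729140) = 3 - 1*729140 = 3 - 729140 = -729137)
q(c) = 1
O(s) = -581/317 + s (O(s) = s/1 + 581/(-317) = s*1 + 581*(-1/317) = s - 581/317 = -581/317 + s)
y = 443165419/317 (y = (-581/317 - 137) + 1398137 = -44010/317 + 1398137 = 443165419/317 ≈ 1.3980e+6)
y + h = 443165419/317 - 729137 = 212028990/317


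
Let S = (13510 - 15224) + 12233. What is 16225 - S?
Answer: 5706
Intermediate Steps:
S = 10519 (S = -1714 + 12233 = 10519)
16225 - S = 16225 - 1*10519 = 16225 - 10519 = 5706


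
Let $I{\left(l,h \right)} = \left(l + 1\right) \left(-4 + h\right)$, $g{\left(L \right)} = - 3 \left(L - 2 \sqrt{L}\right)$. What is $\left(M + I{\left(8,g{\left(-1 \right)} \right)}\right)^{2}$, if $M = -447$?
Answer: $205020 - 49248 i \approx 2.0502 \cdot 10^{5} - 49248.0 i$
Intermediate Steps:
$g{\left(L \right)} = - 3 L + 6 \sqrt{L}$
$I{\left(l,h \right)} = \left(1 + l\right) \left(-4 + h\right)$
$\left(M + I{\left(8,g{\left(-1 \right)} \right)}\right)^{2} = \left(-447 + \left(-4 + \left(\left(-3\right) \left(-1\right) + 6 \sqrt{-1}\right) - 32 + \left(\left(-3\right) \left(-1\right) + 6 \sqrt{-1}\right) 8\right)\right)^{2} = \left(-447 + \left(-4 + \left(3 + 6 i\right) - 32 + \left(3 + 6 i\right) 8\right)\right)^{2} = \left(-447 + \left(-4 + \left(3 + 6 i\right) - 32 + \left(24 + 48 i\right)\right)\right)^{2} = \left(-447 - \left(9 - 54 i\right)\right)^{2} = \left(-456 + 54 i\right)^{2}$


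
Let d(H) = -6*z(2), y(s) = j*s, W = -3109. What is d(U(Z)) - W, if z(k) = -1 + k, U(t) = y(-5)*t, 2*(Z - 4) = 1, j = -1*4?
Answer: 3103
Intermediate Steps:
j = -4
Z = 9/2 (Z = 4 + (½)*1 = 4 + ½ = 9/2 ≈ 4.5000)
y(s) = -4*s
U(t) = 20*t (U(t) = (-4*(-5))*t = 20*t)
d(H) = -6 (d(H) = -6*(-1 + 2) = -6*1 = -6)
d(U(Z)) - W = -6 - 1*(-3109) = -6 + 3109 = 3103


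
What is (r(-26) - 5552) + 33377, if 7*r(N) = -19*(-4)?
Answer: 194851/7 ≈ 27836.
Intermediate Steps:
r(N) = 76/7 (r(N) = (-19*(-4))/7 = (⅐)*76 = 76/7)
(r(-26) - 5552) + 33377 = (76/7 - 5552) + 33377 = -38788/7 + 33377 = 194851/7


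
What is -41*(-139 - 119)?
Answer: 10578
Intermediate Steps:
-41*(-139 - 119) = -41*(-258) = 10578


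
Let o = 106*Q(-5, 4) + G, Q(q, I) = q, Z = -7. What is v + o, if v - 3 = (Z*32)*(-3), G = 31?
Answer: 176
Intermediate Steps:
o = -499 (o = 106*(-5) + 31 = -530 + 31 = -499)
v = 675 (v = 3 - 7*32*(-3) = 3 - 224*(-3) = 3 + 672 = 675)
v + o = 675 - 499 = 176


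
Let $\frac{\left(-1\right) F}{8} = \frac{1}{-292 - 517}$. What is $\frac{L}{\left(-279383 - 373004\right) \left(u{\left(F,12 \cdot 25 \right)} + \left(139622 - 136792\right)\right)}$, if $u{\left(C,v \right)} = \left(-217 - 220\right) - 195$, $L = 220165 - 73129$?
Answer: $- \frac{73518}{716973313} \approx -0.00010254$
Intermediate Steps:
$F = \frac{8}{809}$ ($F = - \frac{8}{-292 - 517} = - \frac{8}{-809} = \left(-8\right) \left(- \frac{1}{809}\right) = \frac{8}{809} \approx 0.0098888$)
$L = 147036$ ($L = 220165 - 73129 = 147036$)
$u{\left(C,v \right)} = -632$ ($u{\left(C,v \right)} = -437 - 195 = -632$)
$\frac{L}{\left(-279383 - 373004\right) \left(u{\left(F,12 \cdot 25 \right)} + \left(139622 - 136792\right)\right)} = \frac{147036}{\left(-279383 - 373004\right) \left(-632 + \left(139622 - 136792\right)\right)} = \frac{147036}{\left(-652387\right) \left(-632 + 2830\right)} = \frac{147036}{\left(-652387\right) 2198} = \frac{147036}{-1433946626} = 147036 \left(- \frac{1}{1433946626}\right) = - \frac{73518}{716973313}$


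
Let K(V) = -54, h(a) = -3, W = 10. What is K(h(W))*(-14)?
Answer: 756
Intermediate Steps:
K(h(W))*(-14) = -54*(-14) = 756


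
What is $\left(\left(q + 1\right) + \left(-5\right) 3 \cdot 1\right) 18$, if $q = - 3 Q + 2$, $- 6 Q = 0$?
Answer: $-216$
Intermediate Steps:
$Q = 0$ ($Q = \left(- \frac{1}{6}\right) 0 = 0$)
$q = 2$ ($q = \left(-3\right) 0 + 2 = 0 + 2 = 2$)
$\left(\left(q + 1\right) + \left(-5\right) 3 \cdot 1\right) 18 = \left(\left(2 + 1\right) + \left(-5\right) 3 \cdot 1\right) 18 = \left(3 - 15\right) 18 = \left(-12\right) 18 = -216$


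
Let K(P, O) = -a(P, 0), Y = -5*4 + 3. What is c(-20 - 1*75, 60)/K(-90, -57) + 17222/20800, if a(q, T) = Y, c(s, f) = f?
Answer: 770387/176800 ≈ 4.3574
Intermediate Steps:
Y = -17 (Y = -20 + 3 = -17)
a(q, T) = -17
K(P, O) = 17 (K(P, O) = -1*(-17) = 17)
c(-20 - 1*75, 60)/K(-90, -57) + 17222/20800 = 60/17 + 17222/20800 = 60*(1/17) + 17222*(1/20800) = 60/17 + 8611/10400 = 770387/176800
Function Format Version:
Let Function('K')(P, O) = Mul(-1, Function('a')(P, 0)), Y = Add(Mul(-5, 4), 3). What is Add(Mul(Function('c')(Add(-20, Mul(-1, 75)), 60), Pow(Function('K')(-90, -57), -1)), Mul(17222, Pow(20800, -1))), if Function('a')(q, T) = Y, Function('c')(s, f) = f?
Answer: Rational(770387, 176800) ≈ 4.3574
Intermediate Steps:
Y = -17 (Y = Add(-20, 3) = -17)
Function('a')(q, T) = -17
Function('K')(P, O) = 17 (Function('K')(P, O) = Mul(-1, -17) = 17)
Add(Mul(Function('c')(Add(-20, Mul(-1, 75)), 60), Pow(Function('K')(-90, -57), -1)), Mul(17222, Pow(20800, -1))) = Add(Mul(60, Pow(17, -1)), Mul(17222, Pow(20800, -1))) = Add(Mul(60, Rational(1, 17)), Mul(17222, Rational(1, 20800))) = Add(Rational(60, 17), Rational(8611, 10400)) = Rational(770387, 176800)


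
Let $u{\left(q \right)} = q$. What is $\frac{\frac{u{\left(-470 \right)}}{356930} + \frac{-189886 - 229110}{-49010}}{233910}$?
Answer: $\frac{7476460379}{204591010683150} \approx 3.6543 \cdot 10^{-5}$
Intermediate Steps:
$\frac{\frac{u{\left(-470 \right)}}{356930} + \frac{-189886 - 229110}{-49010}}{233910} = \frac{- \frac{470}{356930} + \frac{-189886 - 229110}{-49010}}{233910} = \left(\left(-470\right) \frac{1}{356930} + \left(-189886 - 229110\right) \left(- \frac{1}{49010}\right)\right) \frac{1}{233910} = \left(- \frac{47}{35693} - - \frac{209498}{24505}\right) \frac{1}{233910} = \left(- \frac{47}{35693} + \frac{209498}{24505}\right) \frac{1}{233910} = \frac{7476460379}{874656965} \cdot \frac{1}{233910} = \frac{7476460379}{204591010683150}$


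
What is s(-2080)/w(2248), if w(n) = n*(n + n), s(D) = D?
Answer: -65/315844 ≈ -0.00020580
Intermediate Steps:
w(n) = 2*n² (w(n) = n*(2*n) = 2*n²)
s(-2080)/w(2248) = -2080/(2*2248²) = -2080/(2*5053504) = -2080/10107008 = -2080*1/10107008 = -65/315844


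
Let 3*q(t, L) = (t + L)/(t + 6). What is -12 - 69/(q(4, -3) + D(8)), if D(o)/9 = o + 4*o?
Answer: -131682/10801 ≈ -12.192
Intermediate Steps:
q(t, L) = (L + t)/(3*(6 + t)) (q(t, L) = ((t + L)/(t + 6))/3 = ((L + t)/(6 + t))/3 = (L + t)/(3*(6 + t)))
D(o) = 45*o (D(o) = 9*(o + 4*o) = 9*(5*o) = 45*o)
-12 - 69/(q(4, -3) + D(8)) = -12 - 69/((-3 + 4)/(3*(6 + 4)) + 45*8) = -12 - 69/((1/3)*1/10 + 360) = -12 - 69/((1/3)*(1/10)*1 + 360) = -12 - 69/(1/30 + 360) = -12 - 69/10801/30 = -12 - 69*30/10801 = -12 - 2070/10801 = -131682/10801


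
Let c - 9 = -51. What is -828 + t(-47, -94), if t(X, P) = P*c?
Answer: 3120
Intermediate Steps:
c = -42 (c = 9 - 51 = -42)
t(X, P) = -42*P (t(X, P) = P*(-42) = -42*P)
-828 + t(-47, -94) = -828 - 42*(-94) = -828 + 3948 = 3120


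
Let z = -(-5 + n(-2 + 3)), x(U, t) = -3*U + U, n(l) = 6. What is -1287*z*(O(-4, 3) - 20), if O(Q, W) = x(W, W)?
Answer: -33462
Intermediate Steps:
x(U, t) = -2*U
z = -1 (z = -(-5 + 6) = -1*1 = -1)
O(Q, W) = -2*W
-1287*z*(O(-4, 3) - 20) = -(-1287)*(-2*3 - 20) = -(-1287)*(-6 - 20) = -(-1287)*(-26) = -1287*26 = -33462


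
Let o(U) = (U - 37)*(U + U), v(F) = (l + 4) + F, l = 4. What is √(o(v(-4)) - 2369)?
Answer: I*√2633 ≈ 51.313*I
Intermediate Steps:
v(F) = 8 + F (v(F) = (4 + 4) + F = 8 + F)
o(U) = 2*U*(-37 + U) (o(U) = (-37 + U)*(2*U) = 2*U*(-37 + U))
√(o(v(-4)) - 2369) = √(2*(8 - 4)*(-37 + (8 - 4)) - 2369) = √(2*4*(-37 + 4) - 2369) = √(2*4*(-33) - 2369) = √(-264 - 2369) = √(-2633) = I*√2633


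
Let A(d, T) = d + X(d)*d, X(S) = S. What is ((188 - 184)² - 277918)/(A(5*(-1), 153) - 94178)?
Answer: 15439/5231 ≈ 2.9514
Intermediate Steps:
A(d, T) = d + d² (A(d, T) = d + d*d = d + d²)
((188 - 184)² - 277918)/(A(5*(-1), 153) - 94178) = ((188 - 184)² - 277918)/((5*(-1))*(1 + 5*(-1)) - 94178) = (4² - 277918)/(-5*(1 - 5) - 94178) = (16 - 277918)/(-5*(-4) - 94178) = -277902/(20 - 94178) = -277902/(-94158) = -277902*(-1/94158) = 15439/5231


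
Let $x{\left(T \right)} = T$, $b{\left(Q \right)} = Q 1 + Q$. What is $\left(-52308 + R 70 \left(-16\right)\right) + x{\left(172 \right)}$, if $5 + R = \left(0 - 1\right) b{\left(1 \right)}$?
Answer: $-44296$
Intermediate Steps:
$b{\left(Q \right)} = 2 Q$ ($b{\left(Q \right)} = Q + Q = 2 Q$)
$R = -7$ ($R = -5 + \left(0 - 1\right) 2 \cdot 1 = -5 + \left(0 - 1\right) 2 = -5 - 2 = -7$)
$\left(-52308 + R 70 \left(-16\right)\right) + x{\left(172 \right)} = \left(-52308 + \left(-7\right) 70 \left(-16\right)\right) + 172 = \left(-52308 - -7840\right) + 172 = \left(-52308 + 7840\right) + 172 = -44468 + 172 = -44296$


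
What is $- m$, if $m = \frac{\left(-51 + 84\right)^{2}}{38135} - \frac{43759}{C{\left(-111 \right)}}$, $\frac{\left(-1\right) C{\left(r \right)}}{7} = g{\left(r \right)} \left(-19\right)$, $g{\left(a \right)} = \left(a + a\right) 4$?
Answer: $- \frac{1797364721}{4503896040} \approx -0.39907$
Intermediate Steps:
$g{\left(a \right)} = 8 a$ ($g{\left(a \right)} = 2 a 4 = 8 a$)
$C{\left(r \right)} = 1064 r$ ($C{\left(r \right)} = - 7 \cdot 8 r \left(-19\right) = - 7 \left(- 152 r\right) = 1064 r$)
$m = \frac{1797364721}{4503896040}$ ($m = \frac{\left(-51 + 84\right)^{2}}{38135} - \frac{43759}{1064 \left(-111\right)} = 33^{2} \cdot \frac{1}{38135} - \frac{43759}{-118104} = 1089 \cdot \frac{1}{38135} - - \frac{43759}{118104} = \frac{1089}{38135} + \frac{43759}{118104} = \frac{1797364721}{4503896040} \approx 0.39907$)
$- m = \left(-1\right) \frac{1797364721}{4503896040} = - \frac{1797364721}{4503896040}$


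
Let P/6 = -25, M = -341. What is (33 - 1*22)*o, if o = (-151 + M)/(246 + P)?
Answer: -451/8 ≈ -56.375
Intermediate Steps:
P = -150 (P = 6*(-25) = -150)
o = -41/8 (o = (-151 - 341)/(246 - 150) = -492/96 = -492*1/96 = -41/8 ≈ -5.1250)
(33 - 1*22)*o = (33 - 1*22)*(-41/8) = (33 - 22)*(-41/8) = 11*(-41/8) = -451/8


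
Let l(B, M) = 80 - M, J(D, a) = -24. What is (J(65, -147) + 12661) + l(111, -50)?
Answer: 12767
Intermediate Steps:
(J(65, -147) + 12661) + l(111, -50) = (-24 + 12661) + (80 - 1*(-50)) = 12637 + (80 + 50) = 12637 + 130 = 12767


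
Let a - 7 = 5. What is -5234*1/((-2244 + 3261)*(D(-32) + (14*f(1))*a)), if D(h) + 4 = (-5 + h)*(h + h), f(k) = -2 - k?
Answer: -2617/945810 ≈ -0.0027669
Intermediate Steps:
a = 12 (a = 7 + 5 = 12)
D(h) = -4 + 2*h*(-5 + h) (D(h) = -4 + (-5 + h)*(h + h) = -4 + (-5 + h)*(2*h) = -4 + 2*h*(-5 + h))
-5234*1/((-2244 + 3261)*(D(-32) + (14*f(1))*a)) = -5234*1/((-2244 + 3261)*((-4 - 10*(-32) + 2*(-32)**2) + (14*(-2 - 1*1))*12)) = -5234*1/(1017*((-4 + 320 + 2*1024) + (14*(-2 - 1))*12)) = -5234*1/(1017*((-4 + 320 + 2048) + (14*(-3))*12)) = -5234*1/(1017*(2364 - 42*12)) = -5234*1/(1017*(2364 - 504)) = -5234/(1860*1017) = -5234/1891620 = -5234*1/1891620 = -2617/945810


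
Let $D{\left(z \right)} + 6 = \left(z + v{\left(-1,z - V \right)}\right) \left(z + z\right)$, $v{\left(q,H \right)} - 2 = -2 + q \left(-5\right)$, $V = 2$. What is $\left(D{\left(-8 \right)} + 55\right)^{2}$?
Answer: $9409$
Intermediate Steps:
$v{\left(q,H \right)} = - 5 q$ ($v{\left(q,H \right)} = 2 + \left(-2 + q \left(-5\right)\right) = 2 - \left(2 + 5 q\right) = - 5 q$)
$D{\left(z \right)} = -6 + 2 z \left(5 + z\right)$ ($D{\left(z \right)} = -6 + \left(z - -5\right) \left(z + z\right) = -6 + \left(z + 5\right) 2 z = -6 + \left(5 + z\right) 2 z = -6 + 2 z \left(5 + z\right)$)
$\left(D{\left(-8 \right)} + 55\right)^{2} = \left(\left(-6 + 2 \left(-8\right)^{2} + 10 \left(-8\right)\right) + 55\right)^{2} = \left(\left(-6 + 2 \cdot 64 - 80\right) + 55\right)^{2} = \left(\left(-6 + 128 - 80\right) + 55\right)^{2} = \left(42 + 55\right)^{2} = 97^{2} = 9409$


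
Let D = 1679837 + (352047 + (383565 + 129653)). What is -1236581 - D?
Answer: -3781683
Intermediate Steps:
D = 2545102 (D = 1679837 + (352047 + 513218) = 1679837 + 865265 = 2545102)
-1236581 - D = -1236581 - 1*2545102 = -1236581 - 2545102 = -3781683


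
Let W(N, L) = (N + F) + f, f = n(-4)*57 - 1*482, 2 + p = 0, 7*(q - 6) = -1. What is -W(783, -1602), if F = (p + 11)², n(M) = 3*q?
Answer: -9685/7 ≈ -1383.6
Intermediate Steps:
q = 41/7 (q = 6 + (⅐)*(-1) = 6 - ⅐ = 41/7 ≈ 5.8571)
p = -2 (p = -2 + 0 = -2)
n(M) = 123/7 (n(M) = 3*(41/7) = 123/7)
f = 3637/7 (f = (123/7)*57 - 1*482 = 7011/7 - 482 = 3637/7 ≈ 519.57)
F = 81 (F = (-2 + 11)² = 9² = 81)
W(N, L) = 4204/7 + N (W(N, L) = (N + 81) + 3637/7 = (81 + N) + 3637/7 = 4204/7 + N)
-W(783, -1602) = -(4204/7 + 783) = -1*9685/7 = -9685/7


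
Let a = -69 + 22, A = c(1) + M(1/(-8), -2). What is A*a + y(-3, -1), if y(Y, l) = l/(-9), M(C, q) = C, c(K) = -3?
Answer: 10583/72 ≈ 146.99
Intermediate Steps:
y(Y, l) = -l/9 (y(Y, l) = l*(-⅑) = -l/9)
A = -25/8 (A = -3 + 1/(-8) = -3 - ⅛ = -25/8 ≈ -3.1250)
a = -47
A*a + y(-3, -1) = -25/8*(-47) - ⅑*(-1) = 1175/8 + ⅑ = 10583/72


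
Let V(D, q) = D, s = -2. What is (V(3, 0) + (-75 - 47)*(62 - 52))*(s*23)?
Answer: 55982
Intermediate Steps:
(V(3, 0) + (-75 - 47)*(62 - 52))*(s*23) = (3 + (-75 - 47)*(62 - 52))*(-2*23) = (3 - 122*10)*(-46) = (3 - 1220)*(-46) = -1217*(-46) = 55982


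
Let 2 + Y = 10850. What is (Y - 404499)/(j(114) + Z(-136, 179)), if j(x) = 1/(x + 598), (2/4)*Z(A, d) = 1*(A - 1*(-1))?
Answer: 280279512/192239 ≈ 1458.0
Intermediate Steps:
Y = 10848 (Y = -2 + 10850 = 10848)
Z(A, d) = 2 + 2*A (Z(A, d) = 2*(1*(A - 1*(-1))) = 2*(1*(A + 1)) = 2*(1*(1 + A)) = 2*(1 + A) = 2 + 2*A)
j(x) = 1/(598 + x)
(Y - 404499)/(j(114) + Z(-136, 179)) = (10848 - 404499)/(1/(598 + 114) + (2 + 2*(-136))) = -393651/(1/712 + (2 - 272)) = -393651/(1/712 - 270) = -393651/(-192239/712) = -393651*(-712/192239) = 280279512/192239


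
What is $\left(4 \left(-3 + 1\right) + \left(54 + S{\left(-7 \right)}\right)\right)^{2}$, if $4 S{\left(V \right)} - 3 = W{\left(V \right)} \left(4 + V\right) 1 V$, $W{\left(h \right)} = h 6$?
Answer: $\frac{483025}{16} \approx 30189.0$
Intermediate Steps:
$W{\left(h \right)} = 6 h$
$S{\left(V \right)} = \frac{3}{4} + \frac{3 V^{2} \left(4 + V\right)}{2}$ ($S{\left(V \right)} = \frac{3}{4} + \frac{6 V \left(4 + V\right) 1 V}{4} = \frac{3}{4} + \frac{6 V \left(4 + V\right) V}{4} = \frac{3}{4} + \frac{6 V^{2} \left(4 + V\right)}{4} = \frac{3}{4} + \frac{3 V^{2} \left(4 + V\right)}{2}$)
$\left(4 \left(-3 + 1\right) + \left(54 + S{\left(-7 \right)}\right)\right)^{2} = \left(4 \left(-3 + 1\right) + \left(54 + \left(\frac{3}{4} + 6 \left(-7\right)^{2} + \frac{3 \left(-7\right)^{3}}{2}\right)\right)\right)^{2} = \left(4 \left(-2\right) + \left(54 + \left(\frac{3}{4} + 6 \cdot 49 + \frac{3}{2} \left(-343\right)\right)\right)\right)^{2} = \left(-8 + \left(54 + \left(\frac{3}{4} + 294 - \frac{1029}{2}\right)\right)\right)^{2} = \left(-8 + \left(54 - \frac{879}{4}\right)\right)^{2} = \left(-8 - \frac{663}{4}\right)^{2} = \left(- \frac{695}{4}\right)^{2} = \frac{483025}{16}$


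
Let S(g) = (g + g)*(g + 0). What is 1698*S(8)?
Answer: 217344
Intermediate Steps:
S(g) = 2*g**2 (S(g) = (2*g)*g = 2*g**2)
1698*S(8) = 1698*(2*8**2) = 1698*(2*64) = 1698*128 = 217344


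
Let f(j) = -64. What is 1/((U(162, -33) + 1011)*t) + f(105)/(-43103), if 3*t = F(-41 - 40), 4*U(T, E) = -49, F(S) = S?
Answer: 6730948/4649305095 ≈ 0.0014477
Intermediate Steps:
U(T, E) = -49/4 (U(T, E) = (1/4)*(-49) = -49/4)
t = -27 (t = (-41 - 40)/3 = (1/3)*(-81) = -27)
1/((U(162, -33) + 1011)*t) + f(105)/(-43103) = 1/((-49/4 + 1011)*(-27)) - 64/(-43103) = -1/27/(3995/4) - 64*(-1/43103) = (4/3995)*(-1/27) + 64/43103 = -4/107865 + 64/43103 = 6730948/4649305095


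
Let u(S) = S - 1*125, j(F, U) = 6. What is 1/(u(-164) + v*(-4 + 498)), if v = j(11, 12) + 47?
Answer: 1/25893 ≈ 3.8620e-5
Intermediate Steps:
u(S) = -125 + S (u(S) = S - 125 = -125 + S)
v = 53 (v = 6 + 47 = 53)
1/(u(-164) + v*(-4 + 498)) = 1/((-125 - 164) + 53*(-4 + 498)) = 1/(-289 + 53*494) = 1/(-289 + 26182) = 1/25893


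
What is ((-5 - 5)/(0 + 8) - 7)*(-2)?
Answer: 33/2 ≈ 16.500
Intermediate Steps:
((-5 - 5)/(0 + 8) - 7)*(-2) = (-10/8 - 7)*(-2) = (-10*⅛ - 7)*(-2) = (-5/4 - 7)*(-2) = -33/4*(-2) = 33/2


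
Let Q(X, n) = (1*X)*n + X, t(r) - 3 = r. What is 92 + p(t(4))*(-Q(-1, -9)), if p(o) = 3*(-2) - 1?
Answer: 148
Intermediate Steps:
t(r) = 3 + r
Q(X, n) = X + X*n (Q(X, n) = X*n + X = X + X*n)
p(o) = -7 (p(o) = -6 - 1 = -7)
92 + p(t(4))*(-Q(-1, -9)) = 92 - (-7)*(-(1 - 9)) = 92 - (-7)*(-1*(-8)) = 92 - (-7)*8 = 92 - 7*(-8) = 92 + 56 = 148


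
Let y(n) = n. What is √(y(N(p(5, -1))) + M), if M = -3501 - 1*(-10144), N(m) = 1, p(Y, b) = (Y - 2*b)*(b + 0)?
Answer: 2*√1661 ≈ 81.511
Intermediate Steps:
p(Y, b) = b*(Y - 2*b) (p(Y, b) = (Y - 2*b)*b = b*(Y - 2*b))
M = 6643 (M = -3501 + 10144 = 6643)
√(y(N(p(5, -1))) + M) = √(1 + 6643) = √6644 = 2*√1661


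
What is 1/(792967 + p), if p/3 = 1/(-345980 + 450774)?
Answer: 104794/83098183801 ≈ 1.2611e-6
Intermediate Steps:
p = 3/104794 (p = 3/(-345980 + 450774) = 3/104794 ≈ 2.8628e-5)
1/(792967 + p) = 1/(792967 + 3/104794) = 1/(83098183801/104794) = 104794/83098183801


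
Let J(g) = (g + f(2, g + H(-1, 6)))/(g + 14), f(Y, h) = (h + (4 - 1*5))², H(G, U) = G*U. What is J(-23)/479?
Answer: -877/4311 ≈ -0.20343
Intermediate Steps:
f(Y, h) = (-1 + h)² (f(Y, h) = (h + (4 - 5))² = (h - 1)² = (-1 + h)²)
J(g) = (g + (-7 + g)²)/(14 + g) (J(g) = (g + (-1 + (g - 1*6))²)/(g + 14) = (g + (-1 + (g - 6))²)/(14 + g) = (g + (-1 + (-6 + g))²)/(14 + g) = (g + (-7 + g)²)/(14 + g))
J(-23)/479 = ((-23 + (-7 - 23)²)/(14 - 23))/479 = ((-23 + (-30)²)/(-9))*(1/479) = -(-23 + 900)/9*(1/479) = -⅑*877*(1/479) = -877/9*1/479 = -877/4311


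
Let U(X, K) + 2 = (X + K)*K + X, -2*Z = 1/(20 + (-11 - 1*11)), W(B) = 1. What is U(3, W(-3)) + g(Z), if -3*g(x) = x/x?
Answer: 14/3 ≈ 4.6667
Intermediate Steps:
Z = 1/4 (Z = -1/(2*(20 + (-11 - 1*11))) = -1/(2*(20 + (-11 - 11))) = -1/(2*(20 - 22)) = -1/2/(-2) = -1/2*(-1/2) = 1/4 ≈ 0.25000)
g(x) = -1/3 (g(x) = -x/(3*x) = -1/3*1 = -1/3)
U(X, K) = -2 + X + K*(K + X) (U(X, K) = -2 + ((X + K)*K + X) = -2 + ((K + X)*K + X) = -2 + (K*(K + X) + X) = -2 + (X + K*(K + X)) = -2 + X + K*(K + X))
U(3, W(-3)) + g(Z) = (-2 + 3 + 1**2 + 1*3) - 1/3 = (-2 + 3 + 1 + 3) - 1/3 = 5 - 1/3 = 14/3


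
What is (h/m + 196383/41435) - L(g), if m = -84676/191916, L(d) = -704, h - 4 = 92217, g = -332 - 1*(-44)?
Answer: -182714595717878/877137515 ≈ -2.0831e+5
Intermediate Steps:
g = -288 (g = -332 + 44 = -288)
h = 92221 (h = 4 + 92217 = 92221)
m = -21169/47979 (m = -84676*1/191916 = -21169/47979 ≈ -0.44121)
(h/m + 196383/41435) - L(g) = (92221/(-21169/47979) + 196383/41435) - 1*(-704) = (92221*(-47979/21169) + 196383*(1/41435)) + 704 = (-4424671359/21169 + 196383/41435) + 704 = -183332100528438/877137515 + 704 = -182714595717878/877137515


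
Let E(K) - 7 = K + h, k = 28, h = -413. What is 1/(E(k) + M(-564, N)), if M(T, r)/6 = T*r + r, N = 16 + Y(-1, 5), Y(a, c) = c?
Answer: -1/71316 ≈ -1.4022e-5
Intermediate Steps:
E(K) = -406 + K (E(K) = 7 + (K - 413) = 7 + (-413 + K) = -406 + K)
N = 21 (N = 16 + 5 = 21)
M(T, r) = 6*r + 6*T*r (M(T, r) = 6*(T*r + r) = 6*(r + T*r) = 6*r + 6*T*r)
1/(E(k) + M(-564, N)) = 1/((-406 + 28) + 6*21*(1 - 564)) = 1/(-378 + 6*21*(-563)) = 1/(-378 - 70938) = 1/(-71316) = -1/71316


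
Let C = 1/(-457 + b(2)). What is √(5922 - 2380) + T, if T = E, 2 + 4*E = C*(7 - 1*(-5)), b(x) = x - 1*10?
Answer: -157/310 + √3542 ≈ 59.008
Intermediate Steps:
b(x) = -10 + x (b(x) = x - 10 = -10 + x)
C = -1/465 (C = 1/(-457 + (-10 + 2)) = 1/(-457 - 8) = 1/(-465) = -1/465 ≈ -0.0021505)
E = -157/310 (E = -½ + (-(7 - 1*(-5))/465)/4 = -½ + (-(7 + 5)/465)/4 = -½ + (-1/465*12)/4 = -½ + (¼)*(-4/155) = -½ - 1/155 = -157/310 ≈ -0.50645)
T = -157/310 ≈ -0.50645
√(5922 - 2380) + T = √(5922 - 2380) - 157/310 = √3542 - 157/310 = -157/310 + √3542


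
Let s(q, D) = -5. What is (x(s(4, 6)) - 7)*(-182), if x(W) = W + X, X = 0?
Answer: 2184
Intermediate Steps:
x(W) = W (x(W) = W + 0 = W)
(x(s(4, 6)) - 7)*(-182) = (-5 - 7)*(-182) = -12*(-182) = 2184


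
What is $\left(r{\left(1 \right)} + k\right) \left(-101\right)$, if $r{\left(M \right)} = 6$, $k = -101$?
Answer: $9595$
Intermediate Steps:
$\left(r{\left(1 \right)} + k\right) \left(-101\right) = \left(6 - 101\right) \left(-101\right) = \left(-95\right) \left(-101\right) = 9595$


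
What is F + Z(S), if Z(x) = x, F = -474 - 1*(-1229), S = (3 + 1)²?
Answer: 771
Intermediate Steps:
S = 16 (S = 4² = 16)
F = 755 (F = -474 + 1229 = 755)
F + Z(S) = 755 + 16 = 771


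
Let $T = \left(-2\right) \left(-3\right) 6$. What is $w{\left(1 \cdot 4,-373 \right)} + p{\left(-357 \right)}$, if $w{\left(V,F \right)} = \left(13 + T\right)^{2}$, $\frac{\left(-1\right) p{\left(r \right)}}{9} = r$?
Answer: $5614$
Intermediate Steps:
$T = 36$ ($T = 6 \cdot 6 = 36$)
$p{\left(r \right)} = - 9 r$
$w{\left(V,F \right)} = 2401$ ($w{\left(V,F \right)} = \left(13 + 36\right)^{2} = 49^{2} = 2401$)
$w{\left(1 \cdot 4,-373 \right)} + p{\left(-357 \right)} = 2401 - -3213 = 2401 + 3213 = 5614$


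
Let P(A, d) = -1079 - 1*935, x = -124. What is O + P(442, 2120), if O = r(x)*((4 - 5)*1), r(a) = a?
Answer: -1890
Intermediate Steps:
P(A, d) = -2014 (P(A, d) = -1079 - 935 = -2014)
O = 124 (O = -124*(4 - 5) = -(-124) = -124*(-1) = 124)
O + P(442, 2120) = 124 - 2014 = -1890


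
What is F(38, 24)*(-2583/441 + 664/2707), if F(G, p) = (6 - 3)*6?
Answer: -1914102/18949 ≈ -101.01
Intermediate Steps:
F(G, p) = 18 (F(G, p) = 3*6 = 18)
F(38, 24)*(-2583/441 + 664/2707) = 18*(-2583/441 + 664/2707) = 18*(-2583*1/441 + 664*(1/2707)) = 18*(-41/7 + 664/2707) = 18*(-106339/18949) = -1914102/18949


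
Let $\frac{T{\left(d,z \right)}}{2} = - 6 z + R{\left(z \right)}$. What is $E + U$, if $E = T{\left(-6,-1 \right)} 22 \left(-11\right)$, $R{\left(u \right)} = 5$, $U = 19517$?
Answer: $14193$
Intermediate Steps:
$T{\left(d,z \right)} = 10 - 12 z$ ($T{\left(d,z \right)} = 2 \left(- 6 z + 5\right) = 2 \left(5 - 6 z\right) = 10 - 12 z$)
$E = -5324$ ($E = \left(10 - -12\right) 22 \left(-11\right) = \left(10 + 12\right) 22 \left(-11\right) = 22 \cdot 22 \left(-11\right) = 484 \left(-11\right) = -5324$)
$E + U = -5324 + 19517 = 14193$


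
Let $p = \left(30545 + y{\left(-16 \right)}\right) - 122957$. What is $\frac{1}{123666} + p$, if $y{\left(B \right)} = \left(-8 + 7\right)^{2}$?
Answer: $- \frac{11428098725}{123666} \approx -92411.0$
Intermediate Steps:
$y{\left(B \right)} = 1$ ($y{\left(B \right)} = \left(-1\right)^{2} = 1$)
$p = -92411$ ($p = \left(30545 + 1\right) - 122957 = 30546 - 122957 = -92411$)
$\frac{1}{123666} + p = \frac{1}{123666} - 92411 = - \frac{11428098725}{123666}$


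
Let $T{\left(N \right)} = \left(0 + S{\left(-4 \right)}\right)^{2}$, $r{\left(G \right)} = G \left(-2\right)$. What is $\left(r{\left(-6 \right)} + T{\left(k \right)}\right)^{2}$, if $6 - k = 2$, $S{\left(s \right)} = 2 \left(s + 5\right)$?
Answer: $256$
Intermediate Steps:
$S{\left(s \right)} = 10 + 2 s$ ($S{\left(s \right)} = 2 \left(5 + s\right) = 10 + 2 s$)
$k = 4$ ($k = 6 - 2 = 4$)
$r{\left(G \right)} = - 2 G$
$T{\left(N \right)} = 4$ ($T{\left(N \right)} = \left(0 + \left(10 + 2 \left(-4\right)\right)\right)^{2} = \left(0 + \left(10 - 8\right)\right)^{2} = \left(0 + 2\right)^{2} = 2^{2} = 4$)
$\left(r{\left(-6 \right)} + T{\left(k \right)}\right)^{2} = \left(\left(-2\right) \left(-6\right) + 4\right)^{2} = \left(12 + 4\right)^{2} = 16^{2} = 256$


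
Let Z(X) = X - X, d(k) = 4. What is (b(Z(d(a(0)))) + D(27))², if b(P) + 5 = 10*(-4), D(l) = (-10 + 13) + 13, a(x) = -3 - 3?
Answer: 841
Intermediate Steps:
a(x) = -6
D(l) = 16 (D(l) = 3 + 13 = 16)
Z(X) = 0
b(P) = -45 (b(P) = -5 + 10*(-4) = -5 - 40 = -45)
(b(Z(d(a(0)))) + D(27))² = (-45 + 16)² = (-29)² = 841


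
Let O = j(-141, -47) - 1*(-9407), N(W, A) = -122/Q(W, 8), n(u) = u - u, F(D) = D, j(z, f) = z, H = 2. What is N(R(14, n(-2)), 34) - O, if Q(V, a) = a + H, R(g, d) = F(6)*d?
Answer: -46391/5 ≈ -9278.2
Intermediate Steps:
n(u) = 0
R(g, d) = 6*d
Q(V, a) = 2 + a (Q(V, a) = a + 2 = 2 + a)
N(W, A) = -61/5 (N(W, A) = -122/(2 + 8) = -122/10 = -122*⅒ = -61/5)
O = 9266 (O = -141 - 1*(-9407) = -141 + 9407 = 9266)
N(R(14, n(-2)), 34) - O = -61/5 - 1*9266 = -61/5 - 9266 = -46391/5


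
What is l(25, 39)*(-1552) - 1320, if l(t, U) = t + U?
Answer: -100648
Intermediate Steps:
l(t, U) = U + t
l(25, 39)*(-1552) - 1320 = (39 + 25)*(-1552) - 1320 = 64*(-1552) - 1320 = -99328 - 1320 = -100648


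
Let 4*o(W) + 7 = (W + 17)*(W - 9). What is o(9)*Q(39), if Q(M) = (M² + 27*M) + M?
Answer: -18291/4 ≈ -4572.8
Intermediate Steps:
Q(M) = M² + 28*M
o(W) = -7/4 + (-9 + W)*(17 + W)/4 (o(W) = -7/4 + ((W + 17)*(W - 9))/4 = -7/4 + ((17 + W)*(-9 + W))/4 = -7/4 + ((-9 + W)*(17 + W))/4 = -7/4 + (-9 + W)*(17 + W)/4)
o(9)*Q(39) = (-40 + 2*9 + (¼)*9²)*(39*(28 + 39)) = (-40 + 18 + (¼)*81)*(39*67) = (-40 + 18 + 81/4)*2613 = -7/4*2613 = -18291/4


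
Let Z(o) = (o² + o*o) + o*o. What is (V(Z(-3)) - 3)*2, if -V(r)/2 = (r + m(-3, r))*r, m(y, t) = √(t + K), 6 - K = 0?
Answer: -2922 - 108*√33 ≈ -3542.4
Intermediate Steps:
K = 6 (K = 6 - 1*0 = 6 + 0 = 6)
m(y, t) = √(6 + t) (m(y, t) = √(t + 6) = √(6 + t))
Z(o) = 3*o² (Z(o) = (o² + o²) + o² = 2*o² + o² = 3*o²)
V(r) = -2*r*(r + √(6 + r)) (V(r) = -2*(r + √(6 + r))*r = -2*r*(r + √(6 + r)))
(V(Z(-3)) - 3)*2 = (-2*3*(-3)²*(3*(-3)² + √(6 + 3*(-3)²)) - 3)*2 = (-2*3*9*(3*9 + √(6 + 3*9)) - 3)*2 = (-2*27*(27 + √(6 + 27)) - 3)*2 = (-2*27*(27 + √33) - 3)*2 = ((-1458 - 54*√33) - 3)*2 = (-1461 - 54*√33)*2 = -2922 - 108*√33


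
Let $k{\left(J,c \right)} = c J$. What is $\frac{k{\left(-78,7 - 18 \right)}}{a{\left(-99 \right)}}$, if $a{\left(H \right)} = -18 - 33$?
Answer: $- \frac{286}{17} \approx -16.824$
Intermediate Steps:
$a{\left(H \right)} = -51$ ($a{\left(H \right)} = -18 - 33 = -51$)
$k{\left(J,c \right)} = J c$
$\frac{k{\left(-78,7 - 18 \right)}}{a{\left(-99 \right)}} = \frac{\left(-78\right) \left(7 - 18\right)}{-51} = \left(-78\right) \left(-11\right) \left(- \frac{1}{51}\right) = 858 \left(- \frac{1}{51}\right) = - \frac{286}{17}$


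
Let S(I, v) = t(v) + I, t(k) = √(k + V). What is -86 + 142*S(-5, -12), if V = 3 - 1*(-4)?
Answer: -796 + 142*I*√5 ≈ -796.0 + 317.52*I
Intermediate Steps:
V = 7 (V = 3 + 4 = 7)
t(k) = √(7 + k) (t(k) = √(k + 7) = √(7 + k))
S(I, v) = I + √(7 + v) (S(I, v) = √(7 + v) + I = I + √(7 + v))
-86 + 142*S(-5, -12) = -86 + 142*(-5 + √(7 - 12)) = -86 + 142*(-5 + √(-5)) = -86 + 142*(-5 + I*√5) = -86 + (-710 + 142*I*√5) = -796 + 142*I*√5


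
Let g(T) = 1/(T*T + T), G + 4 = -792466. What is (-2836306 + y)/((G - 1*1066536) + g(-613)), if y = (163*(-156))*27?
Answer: 1321622816472/697417254935 ≈ 1.8950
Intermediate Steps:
G = -792470 (G = -4 - 792466 = -792470)
g(T) = 1/(T + T**2) (g(T) = 1/(T**2 + T) = 1/(T + T**2))
y = -686556 (y = -25428*27 = -686556)
(-2836306 + y)/((G - 1*1066536) + g(-613)) = (-2836306 - 686556)/((-792470 - 1*1066536) + 1/((-613)*(1 - 613))) = -3522862/((-792470 - 1066536) - 1/613/(-612)) = -3522862/(-1859006 - 1/613*(-1/612)) = -3522862/(-1859006 + 1/375156) = -3522862/(-697417254935/375156) = -3522862*(-375156/697417254935) = 1321622816472/697417254935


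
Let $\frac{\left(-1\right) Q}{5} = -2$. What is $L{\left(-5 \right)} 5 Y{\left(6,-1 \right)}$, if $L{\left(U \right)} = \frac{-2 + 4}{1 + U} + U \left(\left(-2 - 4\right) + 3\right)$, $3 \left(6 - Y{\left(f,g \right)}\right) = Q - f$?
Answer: $\frac{1015}{3} \approx 338.33$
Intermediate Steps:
$Q = 10$ ($Q = \left(-5\right) \left(-2\right) = 10$)
$Y{\left(f,g \right)} = \frac{8}{3} + \frac{f}{3}$ ($Y{\left(f,g \right)} = 6 - \frac{10 - f}{3} = 6 + \left(- \frac{10}{3} + \frac{f}{3}\right) = \frac{8}{3} + \frac{f}{3}$)
$L{\left(U \right)} = - 3 U + \frac{2}{1 + U}$ ($L{\left(U \right)} = \frac{2}{1 + U} + U \left(-6 + 3\right) = \frac{2}{1 + U} + U \left(-3\right) = \frac{2}{1 + U} - 3 U = - 3 U + \frac{2}{1 + U}$)
$L{\left(-5 \right)} 5 Y{\left(6,-1 \right)} = \frac{2 - -15 - 3 \left(-5\right)^{2}}{1 - 5} \cdot 5 \left(\frac{8}{3} + \frac{1}{3} \cdot 6\right) = \frac{2 + 15 - 75}{-4} \cdot 5 \left(\frac{8}{3} + 2\right) = - \frac{2 + 15 - 75}{4} \cdot 5 \cdot \frac{14}{3} = \left(- \frac{1}{4}\right) \left(-58\right) 5 \cdot \frac{14}{3} = \frac{29}{2} \cdot 5 \cdot \frac{14}{3} = \frac{145}{2} \cdot \frac{14}{3} = \frac{1015}{3}$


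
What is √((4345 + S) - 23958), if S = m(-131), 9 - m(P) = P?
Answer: I*√19473 ≈ 139.55*I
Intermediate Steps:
m(P) = 9 - P
S = 140 (S = 9 - 1*(-131) = 9 + 131 = 140)
√((4345 + S) - 23958) = √((4345 + 140) - 23958) = √(4485 - 23958) = √(-19473) = I*√19473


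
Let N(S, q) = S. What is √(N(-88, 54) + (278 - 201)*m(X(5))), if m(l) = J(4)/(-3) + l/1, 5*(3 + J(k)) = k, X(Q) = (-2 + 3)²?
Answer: √10230/15 ≈ 6.7429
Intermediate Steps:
X(Q) = 1 (X(Q) = 1² = 1)
J(k) = -3 + k/5
m(l) = 11/15 + l (m(l) = (-3 + (⅕)*4)/(-3) + l/1 = (-3 + ⅘)*(-⅓) + l*1 = -11/5*(-⅓) + l = 11/15 + l)
√(N(-88, 54) + (278 - 201)*m(X(5))) = √(-88 + (278 - 201)*(11/15 + 1)) = √(-88 + 77*(26/15)) = √(-88 + 2002/15) = √(682/15) = √10230/15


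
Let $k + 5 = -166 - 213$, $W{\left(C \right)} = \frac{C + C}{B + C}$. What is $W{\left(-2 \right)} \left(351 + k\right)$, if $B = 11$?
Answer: $\frac{44}{3} \approx 14.667$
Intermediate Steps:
$W{\left(C \right)} = \frac{2 C}{11 + C}$ ($W{\left(C \right)} = \frac{C + C}{11 + C} = \frac{2 C}{11 + C}$)
$k = -384$ ($k = -5 - 379 = -384$)
$W{\left(-2 \right)} \left(351 + k\right) = 2 \left(-2\right) \frac{1}{11 - 2} \left(351 - 384\right) = 2 \left(-2\right) \frac{1}{9} \left(-33\right) = \left(- \frac{4}{9}\right) \left(-33\right) = \frac{44}{3}$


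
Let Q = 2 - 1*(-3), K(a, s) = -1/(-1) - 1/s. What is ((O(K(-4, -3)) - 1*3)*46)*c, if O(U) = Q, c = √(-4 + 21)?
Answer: 92*√17 ≈ 379.33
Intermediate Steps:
c = √17 ≈ 4.1231
K(a, s) = 1 - 1/s (K(a, s) = -1*(-1) - 1/s = 1 - 1/s)
Q = 5 (Q = 2 + 3 = 5)
O(U) = 5
((O(K(-4, -3)) - 1*3)*46)*c = ((5 - 1*3)*46)*√17 = ((5 - 3)*46)*√17 = (2*46)*√17 = 92*√17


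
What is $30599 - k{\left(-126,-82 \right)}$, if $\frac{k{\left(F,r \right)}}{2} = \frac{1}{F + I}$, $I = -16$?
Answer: $\frac{2172530}{71} \approx 30599.0$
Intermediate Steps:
$k{\left(F,r \right)} = \frac{2}{-16 + F}$ ($k{\left(F,r \right)} = \frac{2}{F - 16} = \frac{2}{-16 + F}$)
$30599 - k{\left(-126,-82 \right)} = 30599 - \frac{2}{-16 - 126} = 30599 - \frac{2}{-142} = 30599 - 2 \left(- \frac{1}{142}\right) = 30599 - - \frac{1}{71} = 30599 + \frac{1}{71} = \frac{2172530}{71}$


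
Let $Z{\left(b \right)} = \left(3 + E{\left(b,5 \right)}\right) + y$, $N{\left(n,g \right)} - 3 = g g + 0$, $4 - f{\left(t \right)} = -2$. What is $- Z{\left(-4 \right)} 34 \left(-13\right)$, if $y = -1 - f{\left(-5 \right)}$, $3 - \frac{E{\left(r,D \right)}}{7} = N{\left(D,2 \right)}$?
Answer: $-14144$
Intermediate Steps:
$f{\left(t \right)} = 6$ ($f{\left(t \right)} = 4 - -2 = 4 + 2 = 6$)
$N{\left(n,g \right)} = 3 + g^{2}$ ($N{\left(n,g \right)} = 3 + \left(g g + 0\right) = 3 + \left(g^{2} + 0\right) = 3 + g^{2}$)
$E{\left(r,D \right)} = -28$ ($E{\left(r,D \right)} = 21 - 7 \left(3 + 2^{2}\right) = 21 - 7 \left(3 + 4\right) = 21 - 49 = -28$)
$y = -7$ ($y = -1 - 6 = -7$)
$Z{\left(b \right)} = -32$ ($Z{\left(b \right)} = \left(3 - 28\right) - 7 = -25 - 7 = -32$)
$- Z{\left(-4 \right)} 34 \left(-13\right) = \left(-1\right) \left(-32\right) 34 \left(-13\right) = 32 \cdot 34 \left(-13\right) = 1088 \left(-13\right) = -14144$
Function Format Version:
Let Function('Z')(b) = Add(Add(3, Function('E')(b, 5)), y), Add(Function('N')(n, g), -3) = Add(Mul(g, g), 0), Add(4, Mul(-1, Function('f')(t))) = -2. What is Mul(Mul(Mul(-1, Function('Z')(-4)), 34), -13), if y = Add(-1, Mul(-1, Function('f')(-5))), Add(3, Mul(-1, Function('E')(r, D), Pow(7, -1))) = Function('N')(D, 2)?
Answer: -14144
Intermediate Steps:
Function('f')(t) = 6 (Function('f')(t) = Add(4, Mul(-1, -2)) = Add(4, 2) = 6)
Function('N')(n, g) = Add(3, Pow(g, 2)) (Function('N')(n, g) = Add(3, Add(Mul(g, g), 0)) = Add(3, Add(Pow(g, 2), 0)) = Add(3, Pow(g, 2)))
Function('E')(r, D) = -28 (Function('E')(r, D) = Add(21, Mul(-7, Add(3, Pow(2, 2)))) = Add(21, Mul(-7, Add(3, 4))) = Add(21, Mul(-7, 7)) = Add(21, -49) = -28)
y = -7 (y = Add(-1, Mul(-1, 6)) = Add(-1, -6) = -7)
Function('Z')(b) = -32 (Function('Z')(b) = Add(Add(3, -28), -7) = Add(-25, -7) = -32)
Mul(Mul(Mul(-1, Function('Z')(-4)), 34), -13) = Mul(Mul(Mul(-1, -32), 34), -13) = Mul(Mul(32, 34), -13) = Mul(1088, -13) = -14144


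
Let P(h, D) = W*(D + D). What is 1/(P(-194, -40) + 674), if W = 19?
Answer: -1/846 ≈ -0.0011820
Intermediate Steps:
P(h, D) = 38*D (P(h, D) = 19*(D + D) = 19*(2*D) = 38*D)
1/(P(-194, -40) + 674) = 1/(38*(-40) + 674) = 1/(-1520 + 674) = 1/(-846) = -1/846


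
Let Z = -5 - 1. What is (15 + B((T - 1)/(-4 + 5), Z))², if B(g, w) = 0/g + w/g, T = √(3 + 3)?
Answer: 4977/25 - 828*√6/25 ≈ 117.95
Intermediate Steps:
T = √6 ≈ 2.4495
Z = -6
B(g, w) = w/g (B(g, w) = 0 + w/g = w/g)
(15 + B((T - 1)/(-4 + 5), Z))² = (15 - 6*(-4 + 5)/(√6 - 1))² = (15 - 6/(-1 + √6))²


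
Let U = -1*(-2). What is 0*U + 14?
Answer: 14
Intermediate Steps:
U = 2
0*U + 14 = 0*2 + 14 = 0 + 14 = 14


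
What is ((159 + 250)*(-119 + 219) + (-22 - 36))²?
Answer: 1668068964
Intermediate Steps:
((159 + 250)*(-119 + 219) + (-22 - 36))² = (409*100 - 58)² = (40900 - 58)² = 40842² = 1668068964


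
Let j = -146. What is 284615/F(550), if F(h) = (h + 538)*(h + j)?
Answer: 284615/439552 ≈ 0.64751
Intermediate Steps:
F(h) = (-146 + h)*(538 + h) (F(h) = (h + 538)*(h - 146) = (538 + h)*(-146 + h) = (-146 + h)*(538 + h))
284615/F(550) = 284615/(-78548 + 550² + 392*550) = 284615/(-78548 + 302500 + 215600) = 284615/439552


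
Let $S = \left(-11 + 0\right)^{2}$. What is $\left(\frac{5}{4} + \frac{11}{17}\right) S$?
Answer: $\frac{15609}{68} \approx 229.54$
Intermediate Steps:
$S = 121$ ($S = \left(-11\right)^{2} = 121$)
$\left(\frac{5}{4} + \frac{11}{17}\right) S = \left(\frac{5}{4} + \frac{11}{17}\right) 121 = \frac{129}{68} \cdot 121 = \frac{15609}{68}$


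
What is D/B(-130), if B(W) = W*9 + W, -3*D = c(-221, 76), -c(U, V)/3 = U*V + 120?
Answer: 4169/325 ≈ 12.828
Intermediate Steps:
c(U, V) = -360 - 3*U*V (c(U, V) = -3*(U*V + 120) = -3*(120 + U*V) = -360 - 3*U*V)
D = -16676 (D = -(-360 - 3*(-221)*76)/3 = -(-360 + 50388)/3 = -⅓*50028 = -16676)
B(W) = 10*W (B(W) = 9*W + W = 10*W)
D/B(-130) = -16676/(10*(-130)) = -16676/(-1300) = -16676*(-1/1300) = 4169/325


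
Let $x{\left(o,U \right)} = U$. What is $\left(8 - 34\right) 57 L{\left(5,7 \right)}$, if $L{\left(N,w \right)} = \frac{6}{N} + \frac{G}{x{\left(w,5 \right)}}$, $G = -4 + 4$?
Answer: $- \frac{8892}{5} \approx -1778.4$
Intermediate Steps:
$G = 0$
$L{\left(N,w \right)} = \frac{6}{N}$ ($L{\left(N,w \right)} = \frac{6}{N} + \frac{0}{5} = \frac{6}{N} + 0 \cdot \frac{1}{5} = \frac{6}{N} + 0 = \frac{6}{N}$)
$\left(8 - 34\right) 57 L{\left(5,7 \right)} = \left(8 - 34\right) 57 \cdot \frac{6}{5} = \left(8 - 34\right) 57 \cdot 6 \cdot \frac{1}{5} = \left(-26\right) 57 \cdot \frac{6}{5} = \left(-1482\right) \frac{6}{5} = - \frac{8892}{5}$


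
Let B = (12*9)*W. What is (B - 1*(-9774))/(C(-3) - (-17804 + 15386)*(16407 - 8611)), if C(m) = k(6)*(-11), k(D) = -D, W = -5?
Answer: 1539/3141799 ≈ 0.00048985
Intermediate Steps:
B = -540 (B = (12*9)*(-5) = 108*(-5) = -540)
C(m) = 66 (C(m) = -1*6*(-11) = -6*(-11) = 66)
(B - 1*(-9774))/(C(-3) - (-17804 + 15386)*(16407 - 8611)) = (-540 - 1*(-9774))/(66 - (-17804 + 15386)*(16407 - 8611)) = (-540 + 9774)/(66 - (-2418)*7796) = 9234/(66 - 1*(-18850728)) = 9234/(66 + 18850728) = 9234/18850794 = 9234*(1/18850794) = 1539/3141799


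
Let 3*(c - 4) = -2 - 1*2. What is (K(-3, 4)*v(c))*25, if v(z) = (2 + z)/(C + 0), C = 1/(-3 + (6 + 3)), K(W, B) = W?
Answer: -2100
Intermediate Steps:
C = 1/6 (C = 1/(-3 + 9) = 1/6 ≈ 0.16667)
c = 8/3 (c = 4 + (-2 - 1*2)/3 = 4 + (-2 - 2)/3 = 4 + (1/3)*(-4) = 4 - 4/3 = 8/3 ≈ 2.6667)
v(z) = 12 + 6*z (v(z) = (2 + z)/(1/6 + 0) = (2 + z)/(1/6) = (2 + z)*6 = 12 + 6*z)
(K(-3, 4)*v(c))*25 = -3*(12 + 6*(8/3))*25 = -3*(12 + 16)*25 = -3*28*25 = -84*25 = -2100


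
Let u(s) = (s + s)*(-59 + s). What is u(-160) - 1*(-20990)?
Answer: 91070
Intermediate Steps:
u(s) = 2*s*(-59 + s) (u(s) = (2*s)*(-59 + s) = 2*s*(-59 + s))
u(-160) - 1*(-20990) = 2*(-160)*(-59 - 160) - 1*(-20990) = 2*(-160)*(-219) + 20990 = 70080 + 20990 = 91070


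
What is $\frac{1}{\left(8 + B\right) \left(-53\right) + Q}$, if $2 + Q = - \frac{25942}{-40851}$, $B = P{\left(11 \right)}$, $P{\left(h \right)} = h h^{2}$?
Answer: $- \frac{2403}{170536981} \approx -1.4091 \cdot 10^{-5}$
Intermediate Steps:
$P{\left(h \right)} = h^{3}$
$B = 1331$ ($B = 11^{3} = 1331$)
$Q = - \frac{3280}{2403}$ ($Q = -2 - \frac{25942}{-40851} = -2 - - \frac{1526}{2403} = -2 + \frac{1526}{2403} = - \frac{3280}{2403} \approx -1.365$)
$\frac{1}{\left(8 + B\right) \left(-53\right) + Q} = \frac{1}{\left(8 + 1331\right) \left(-53\right) - \frac{3280}{2403}} = \frac{1}{1339 \left(-53\right) - \frac{3280}{2403}} = \frac{1}{-70967 - \frac{3280}{2403}} = \frac{1}{- \frac{170536981}{2403}} = - \frac{2403}{170536981}$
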